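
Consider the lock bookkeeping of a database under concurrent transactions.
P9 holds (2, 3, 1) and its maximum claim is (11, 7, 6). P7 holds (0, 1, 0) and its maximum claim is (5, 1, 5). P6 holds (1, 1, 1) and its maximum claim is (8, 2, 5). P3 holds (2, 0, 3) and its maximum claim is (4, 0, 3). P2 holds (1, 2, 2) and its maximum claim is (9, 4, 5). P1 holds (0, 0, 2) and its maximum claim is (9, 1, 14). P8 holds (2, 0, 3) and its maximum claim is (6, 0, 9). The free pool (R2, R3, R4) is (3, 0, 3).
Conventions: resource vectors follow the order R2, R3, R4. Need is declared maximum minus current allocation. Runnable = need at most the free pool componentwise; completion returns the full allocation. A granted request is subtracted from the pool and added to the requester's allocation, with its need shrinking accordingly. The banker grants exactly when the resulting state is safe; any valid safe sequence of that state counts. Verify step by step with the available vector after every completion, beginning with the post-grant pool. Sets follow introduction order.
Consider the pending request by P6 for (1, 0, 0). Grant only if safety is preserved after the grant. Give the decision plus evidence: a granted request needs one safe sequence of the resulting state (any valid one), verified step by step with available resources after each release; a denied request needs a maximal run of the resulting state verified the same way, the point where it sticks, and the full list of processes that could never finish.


GRANT. The post-grant state is safe; one safe sequence: P3, P8, P7, P6, P2, P1, P9.
Key observation: the transfer keeps a workable pool ((2, 0, 3)); P3 starts the safe sequence.
Step-by-step check of the post-grant state:
  pool = (2, 0, 3)
  P3: need (2, 0, 0) fits (2, 0, 3); releases (2, 0, 3), pool now (4, 0, 6)
  P8: need (4, 0, 6) fits (4, 0, 6); releases (2, 0, 3), pool now (6, 0, 9)
  P7: need (5, 0, 5) fits (6, 0, 9); releases (0, 1, 0), pool now (6, 1, 9)
  P6: need (6, 1, 4) fits (6, 1, 9); releases (2, 1, 1), pool now (8, 2, 10)
  P2: need (8, 2, 3) fits (8, 2, 10); releases (1, 2, 2), pool now (9, 4, 12)
  P1: need (9, 1, 12) fits (9, 4, 12); releases (0, 0, 2), pool now (9, 4, 14)
  P9: need (9, 4, 5) fits (9, 4, 14); releases (2, 3, 1), pool now (11, 7, 15)


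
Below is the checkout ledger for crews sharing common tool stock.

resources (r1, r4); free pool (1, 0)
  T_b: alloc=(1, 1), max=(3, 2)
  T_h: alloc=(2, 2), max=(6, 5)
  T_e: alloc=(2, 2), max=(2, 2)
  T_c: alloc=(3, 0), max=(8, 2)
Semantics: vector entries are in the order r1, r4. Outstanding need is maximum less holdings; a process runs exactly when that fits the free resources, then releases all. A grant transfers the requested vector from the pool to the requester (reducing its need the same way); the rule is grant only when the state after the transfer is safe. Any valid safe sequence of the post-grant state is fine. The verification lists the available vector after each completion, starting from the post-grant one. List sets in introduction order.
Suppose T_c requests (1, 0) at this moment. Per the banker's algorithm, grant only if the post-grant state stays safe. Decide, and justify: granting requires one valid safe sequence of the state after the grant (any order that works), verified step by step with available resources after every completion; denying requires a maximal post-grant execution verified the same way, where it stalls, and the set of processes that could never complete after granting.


DENY. Granting would leave the state unsafe.
Key observation: even finishing T_e, T_b leaves just (3, 3) free — too little r1 for any of the remaining processes.
Pretend the grant happened; the run T_e, T_b goes as far as possible. Check, step by step:
  pool = (0, 0)
  run T_e (needs (0, 0), free (0, 0)); after release of (2, 2) the pool is (2, 2)
  run T_b (needs (2, 1), free (2, 2)); after release of (1, 1) the pool is (3, 3)
  T_h still needs (4, 3) but only (3, 3) is free — short on r1
  T_c still needs (4, 2) but only (3, 3) is free — short on r1
Processes that could never finish after the grant: T_h and T_c.


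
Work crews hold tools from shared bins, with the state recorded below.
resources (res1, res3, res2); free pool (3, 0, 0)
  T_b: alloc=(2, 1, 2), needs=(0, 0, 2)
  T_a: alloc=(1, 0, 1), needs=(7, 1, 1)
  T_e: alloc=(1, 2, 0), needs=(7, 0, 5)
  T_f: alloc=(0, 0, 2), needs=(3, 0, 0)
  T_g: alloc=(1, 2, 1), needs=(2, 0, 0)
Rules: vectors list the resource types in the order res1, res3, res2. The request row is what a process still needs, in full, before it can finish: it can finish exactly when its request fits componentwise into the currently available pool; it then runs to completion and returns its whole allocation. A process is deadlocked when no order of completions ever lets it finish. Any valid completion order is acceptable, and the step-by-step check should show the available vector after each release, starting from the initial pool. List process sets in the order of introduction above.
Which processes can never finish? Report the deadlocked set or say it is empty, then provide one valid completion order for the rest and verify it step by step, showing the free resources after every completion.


Deadlocked: T_a and T_e.
Key observation: even finishing T_f, T_b, T_g leaves just (6, 3, 5) free — too little res1 for any of the remaining processes.
A valid finishing order for the others: T_f, T_b, T_g. Check, step by step:
  pool = (3, 0, 0)
  T_f: need (3, 0, 0) fits (3, 0, 0); releases (0, 0, 2), pool now (3, 0, 2)
  T_b: need (0, 0, 2) fits (3, 0, 2); releases (2, 1, 2), pool now (5, 1, 4)
  T_g: need (2, 0, 0) fits (5, 1, 4); releases (1, 2, 1), pool now (6, 3, 5)
The blocked processes can never fit:
  T_a cannot run: need (7, 1, 1) vs free (6, 3, 5) (insufficient res1)
  T_e cannot run: need (7, 0, 5) vs free (6, 3, 5) (insufficient res1)


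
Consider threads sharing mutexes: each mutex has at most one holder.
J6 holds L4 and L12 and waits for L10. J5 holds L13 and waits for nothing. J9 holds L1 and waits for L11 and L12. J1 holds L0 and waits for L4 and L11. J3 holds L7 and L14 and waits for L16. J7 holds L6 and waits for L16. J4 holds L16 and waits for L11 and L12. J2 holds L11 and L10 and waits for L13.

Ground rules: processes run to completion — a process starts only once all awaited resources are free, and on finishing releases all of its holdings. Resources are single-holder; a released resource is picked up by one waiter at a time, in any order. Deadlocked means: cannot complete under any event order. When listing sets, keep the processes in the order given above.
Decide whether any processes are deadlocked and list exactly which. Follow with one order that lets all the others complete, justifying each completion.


No process is deadlocked.
Key observation: the waits form no ring: some process can always run, and its releases unblock the others one by one.
The rest can finish in the order J5, J2, J6, J4, J9, J7, J1, J3.
Check, step by step:
  J5 waits on nothing -> runs at once and releases L13
  J2: everything it awaited (L13) is free; runs, freeing L11 and L10
  J6: everything it awaited (L10) is free; runs, freeing L4 and L12
  J4: everything it awaited (L11 and L12) is free; runs, freeing L16
  J9: everything it awaited (L11 and L12) is free; runs, freeing L1
  J7: everything it awaited (L16) is free; runs, freeing L6
  J1: everything it awaited (L4 and L11) is free; runs, freeing L0
  J3: everything it awaited (L16) is free; runs, freeing L7 and L14


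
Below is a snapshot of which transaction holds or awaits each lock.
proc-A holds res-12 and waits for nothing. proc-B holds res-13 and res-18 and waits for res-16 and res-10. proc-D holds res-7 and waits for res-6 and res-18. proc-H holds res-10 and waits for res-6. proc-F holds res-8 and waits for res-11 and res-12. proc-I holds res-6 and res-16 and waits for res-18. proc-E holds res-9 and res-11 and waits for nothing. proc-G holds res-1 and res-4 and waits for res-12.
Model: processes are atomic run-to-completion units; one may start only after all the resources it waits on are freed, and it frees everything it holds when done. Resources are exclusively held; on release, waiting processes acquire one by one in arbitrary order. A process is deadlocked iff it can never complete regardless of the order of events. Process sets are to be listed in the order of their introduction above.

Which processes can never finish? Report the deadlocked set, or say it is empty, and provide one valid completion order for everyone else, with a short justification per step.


The deadlocked set is proc-B, proc-D, proc-H and proc-I.
Key observation: the loop proc-B -> proc-H -> proc-I -> proc-B blocks itself forever; proc-D waits into the deadlock from upstream.
One completion order for the rest: proc-A, proc-E, proc-G, proc-F.
Walking it through:
  run proc-A (it waits on nothing); releases res-12
  run proc-E (it waits on nothing); releases res-9 and res-11
  proc-G waits on res-12 — all released -> runs and releases res-1 and res-4
  proc-F waits on res-11 and res-12 — all released -> runs and releases res-8


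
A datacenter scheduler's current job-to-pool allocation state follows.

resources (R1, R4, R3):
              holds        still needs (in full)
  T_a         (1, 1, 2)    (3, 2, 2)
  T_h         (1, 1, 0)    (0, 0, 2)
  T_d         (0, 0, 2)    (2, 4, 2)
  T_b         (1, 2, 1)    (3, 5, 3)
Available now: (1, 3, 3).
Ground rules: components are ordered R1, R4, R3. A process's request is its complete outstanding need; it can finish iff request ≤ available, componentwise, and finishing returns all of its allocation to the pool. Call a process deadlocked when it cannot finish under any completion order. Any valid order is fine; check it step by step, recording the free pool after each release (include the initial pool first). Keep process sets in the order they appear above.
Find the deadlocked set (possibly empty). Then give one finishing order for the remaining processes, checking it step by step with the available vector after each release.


The deadlocked set is T_a and T_b.
Key observation: after T_h, T_d complete, (2, 4, 5) is the best the pool ever gets, yet each leftover process wants more R1.
The rest can finish in the order T_h, T_d. Check, step by step:
  pool = (1, 3, 3)
  T_h needs (0, 0, 2) <= (1, 3, 3) -> finishes; pool += (1, 1, 0) = (2, 4, 3)
  T_d needs (2, 4, 2) <= (2, 4, 3) -> finishes; pool += (0, 0, 2) = (2, 4, 5)
None of the blocked processes ever fits:
  T_a still needs (3, 2, 2) but only (2, 4, 5) is free — short on R1
  T_b still needs (3, 5, 3) but only (2, 4, 5) is free — short on R1 and R4


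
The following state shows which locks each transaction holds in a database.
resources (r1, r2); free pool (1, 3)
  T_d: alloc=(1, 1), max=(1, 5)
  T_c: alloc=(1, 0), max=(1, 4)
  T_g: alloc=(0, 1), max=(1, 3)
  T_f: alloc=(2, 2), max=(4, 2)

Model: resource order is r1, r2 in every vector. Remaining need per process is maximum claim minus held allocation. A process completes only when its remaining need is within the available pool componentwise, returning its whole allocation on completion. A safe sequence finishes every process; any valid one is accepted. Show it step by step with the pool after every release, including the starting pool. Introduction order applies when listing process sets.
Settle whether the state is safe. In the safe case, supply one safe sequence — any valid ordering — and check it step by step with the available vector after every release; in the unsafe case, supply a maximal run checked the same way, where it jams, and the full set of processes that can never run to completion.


SAFE, for example via the order T_g, T_d, T_c, T_f.
Key observation: T_g marks the first exact bind of the order: its need (1, 2) fits the free (1, 3) with zero slack on a requested resource.
Step-by-step check:
  pool = (1, 3)
  T_g needs (1, 2) <= (1, 3) -> finishes; pool += (0, 1) = (1, 4)
  T_d needs (0, 4) <= (1, 4) -> finishes; pool += (1, 1) = (2, 5)
  T_c needs (0, 4) <= (2, 5) -> finishes; pool += (1, 0) = (3, 5)
  T_f needs (2, 0) <= (3, 5) -> finishes; pool += (2, 2) = (5, 7)


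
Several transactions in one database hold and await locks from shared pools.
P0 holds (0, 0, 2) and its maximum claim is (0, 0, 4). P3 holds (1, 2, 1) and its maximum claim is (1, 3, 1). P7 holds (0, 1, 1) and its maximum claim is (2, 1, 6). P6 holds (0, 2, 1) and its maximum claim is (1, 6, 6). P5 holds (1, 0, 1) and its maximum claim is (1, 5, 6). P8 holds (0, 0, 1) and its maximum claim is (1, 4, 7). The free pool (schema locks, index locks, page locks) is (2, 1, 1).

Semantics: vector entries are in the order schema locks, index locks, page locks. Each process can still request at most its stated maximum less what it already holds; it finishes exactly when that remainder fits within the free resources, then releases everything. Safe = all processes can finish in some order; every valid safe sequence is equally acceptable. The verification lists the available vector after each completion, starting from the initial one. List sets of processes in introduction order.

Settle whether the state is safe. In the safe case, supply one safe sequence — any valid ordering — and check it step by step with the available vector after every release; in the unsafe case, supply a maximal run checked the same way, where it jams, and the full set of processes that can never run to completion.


UNSAFE.
Key observation: after P3, P0 complete, (3, 3, 4) is the best the pool ever gets, yet each leftover process wants more page locks.
The run P3, P0 cannot be extended any further. Verifying each step:
  pool = (2, 1, 1)
  run P3 (needs (0, 1, 0), free (2, 1, 1)); after release of (1, 2, 1) the pool is (3, 3, 2)
  run P0 (needs (0, 0, 2), free (3, 3, 2)); after release of (0, 0, 2) the pool is (3, 3, 4)
  P7 still needs (2, 0, 5) but only (3, 3, 4) is free — short on page locks
  P6 still needs (1, 4, 5) but only (3, 3, 4) is free — short on index locks and page locks
  P5 still needs (0, 5, 5) but only (3, 3, 4) is free — short on index locks and page locks
  P8 still needs (1, 4, 6) but only (3, 3, 4) is free — short on index locks and page locks
Processes that can never finish: P7, P6, P5 and P8.


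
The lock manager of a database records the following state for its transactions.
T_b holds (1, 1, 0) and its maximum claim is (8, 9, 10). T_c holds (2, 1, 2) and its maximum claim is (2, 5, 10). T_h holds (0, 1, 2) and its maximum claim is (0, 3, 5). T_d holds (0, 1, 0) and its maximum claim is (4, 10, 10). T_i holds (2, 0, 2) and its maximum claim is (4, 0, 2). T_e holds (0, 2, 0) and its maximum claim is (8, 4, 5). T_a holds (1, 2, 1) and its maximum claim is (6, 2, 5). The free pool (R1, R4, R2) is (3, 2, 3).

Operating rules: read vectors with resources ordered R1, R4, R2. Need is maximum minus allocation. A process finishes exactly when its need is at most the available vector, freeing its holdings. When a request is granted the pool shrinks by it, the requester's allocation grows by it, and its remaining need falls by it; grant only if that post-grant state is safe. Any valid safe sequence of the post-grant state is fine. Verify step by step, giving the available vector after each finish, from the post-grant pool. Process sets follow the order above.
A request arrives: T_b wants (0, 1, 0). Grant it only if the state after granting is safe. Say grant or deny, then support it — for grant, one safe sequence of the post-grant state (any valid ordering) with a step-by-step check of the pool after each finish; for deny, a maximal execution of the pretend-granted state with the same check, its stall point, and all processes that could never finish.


GRANT. The post-grant state is safe; one safe sequence: T_i, T_a, T_h, T_c, T_e, T_b, T_d.
Key observation: after the grant the pool drops to (3, 1, 3), which still lets T_i finish first and unwind the rest.
Check on the post-grant state, step by step:
  pool = (3, 1, 3)
  T_i needs (2, 0, 0) <= (3, 1, 3) -> finishes; pool += (2, 0, 2) = (5, 1, 5)
  T_a needs (5, 0, 4) <= (5, 1, 5) -> finishes; pool += (1, 2, 1) = (6, 3, 6)
  T_h needs (0, 2, 3) <= (6, 3, 6) -> finishes; pool += (0, 1, 2) = (6, 4, 8)
  T_c needs (0, 4, 8) <= (6, 4, 8) -> finishes; pool += (2, 1, 2) = (8, 5, 10)
  T_e needs (8, 2, 5) <= (8, 5, 10) -> finishes; pool += (0, 2, 0) = (8, 7, 10)
  T_b needs (7, 7, 10) <= (8, 7, 10) -> finishes; pool += (1, 2, 0) = (9, 9, 10)
  T_d needs (4, 9, 10) <= (9, 9, 10) -> finishes; pool += (0, 1, 0) = (9, 10, 10)


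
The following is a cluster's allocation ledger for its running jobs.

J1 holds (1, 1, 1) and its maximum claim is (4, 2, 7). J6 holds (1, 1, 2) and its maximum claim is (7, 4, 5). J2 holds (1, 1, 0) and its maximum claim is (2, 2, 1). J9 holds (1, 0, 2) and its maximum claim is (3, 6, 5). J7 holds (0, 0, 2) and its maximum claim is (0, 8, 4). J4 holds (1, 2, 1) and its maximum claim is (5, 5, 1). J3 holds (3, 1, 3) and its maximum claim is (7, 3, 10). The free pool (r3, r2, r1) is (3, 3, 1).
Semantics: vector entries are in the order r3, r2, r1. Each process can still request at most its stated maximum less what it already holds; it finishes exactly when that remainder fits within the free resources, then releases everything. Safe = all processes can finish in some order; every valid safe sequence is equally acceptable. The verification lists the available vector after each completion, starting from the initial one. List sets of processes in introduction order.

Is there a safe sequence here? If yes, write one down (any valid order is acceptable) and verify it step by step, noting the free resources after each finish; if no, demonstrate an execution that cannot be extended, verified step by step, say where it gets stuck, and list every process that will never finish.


The state is UNSAFE.
Key observation: after J2, J4 the pool peaks at (5, 6, 2), and each blocked process is short somewhere: J1 on r1; J6 on r3, r1; J9 on r1; J7 on r2; J3 on r1.
The run J2, J4 cannot be extended any further. Verifying each step:
  pool = (3, 3, 1)
  J2: need (1, 1, 1) fits (3, 3, 1); releases (1, 1, 0), pool now (4, 4, 1)
  J4: need (4, 3, 0) fits (4, 4, 1); releases (1, 2, 1), pool now (5, 6, 2)
  J1 still needs (3, 1, 6) but only (5, 6, 2) is free — short on r1
  J6 still needs (6, 3, 3) but only (5, 6, 2) is free — short on r3 and r1
  J9 still needs (2, 6, 3) but only (5, 6, 2) is free — short on r1
  J7 still needs (0, 8, 2) but only (5, 6, 2) is free — short on r2
  J3 still needs (4, 2, 7) but only (5, 6, 2) is free — short on r1
Processes that can never finish: J1, J6, J9, J7 and J3.


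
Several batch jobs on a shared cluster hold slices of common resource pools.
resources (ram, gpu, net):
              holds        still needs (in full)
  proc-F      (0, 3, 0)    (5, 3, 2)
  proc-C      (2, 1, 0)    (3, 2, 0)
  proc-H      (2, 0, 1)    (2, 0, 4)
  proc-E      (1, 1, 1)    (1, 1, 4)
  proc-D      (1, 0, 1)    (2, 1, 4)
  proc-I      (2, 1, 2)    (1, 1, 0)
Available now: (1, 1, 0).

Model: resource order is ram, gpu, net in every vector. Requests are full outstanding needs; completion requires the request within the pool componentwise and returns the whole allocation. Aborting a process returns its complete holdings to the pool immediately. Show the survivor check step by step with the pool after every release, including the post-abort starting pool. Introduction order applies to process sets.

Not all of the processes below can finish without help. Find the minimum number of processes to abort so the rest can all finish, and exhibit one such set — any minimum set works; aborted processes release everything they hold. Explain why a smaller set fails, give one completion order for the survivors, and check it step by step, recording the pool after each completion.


Abort proc-H and proc-D.
Key observation: proc-E was stuck for good until proc-H and proc-D gave back (3, 0, 2); in the order shown it finishes at step 4.
Minimality, checking each single-abort alternative: proc-F alone leaves proc-H blocked (short on net); proc-C alone leaves proc-H blocked (short on net); proc-H alone leaves proc-E blocked (short on net); proc-E alone leaves proc-H blocked (short on net); proc-D alone leaves proc-H blocked (short on net); proc-I alone leaves proc-H blocked (short on net).
The survivors complete as proc-I, proc-C, proc-F, proc-E. Step-by-step check (starting from the post-abort pool):
  pool = (4, 1, 2)
  run proc-I (needs (1, 1, 0), free (4, 1, 2)); after release of (2, 1, 2) the pool is (6, 2, 4)
  run proc-C (needs (3, 2, 0), free (6, 2, 4)); after release of (2, 1, 0) the pool is (8, 3, 4)
  run proc-F (needs (5, 3, 2), free (8, 3, 4)); after release of (0, 3, 0) the pool is (8, 6, 4)
  run proc-E (needs (1, 1, 4), free (8, 6, 4)); after release of (1, 1, 1) the pool is (9, 7, 5)


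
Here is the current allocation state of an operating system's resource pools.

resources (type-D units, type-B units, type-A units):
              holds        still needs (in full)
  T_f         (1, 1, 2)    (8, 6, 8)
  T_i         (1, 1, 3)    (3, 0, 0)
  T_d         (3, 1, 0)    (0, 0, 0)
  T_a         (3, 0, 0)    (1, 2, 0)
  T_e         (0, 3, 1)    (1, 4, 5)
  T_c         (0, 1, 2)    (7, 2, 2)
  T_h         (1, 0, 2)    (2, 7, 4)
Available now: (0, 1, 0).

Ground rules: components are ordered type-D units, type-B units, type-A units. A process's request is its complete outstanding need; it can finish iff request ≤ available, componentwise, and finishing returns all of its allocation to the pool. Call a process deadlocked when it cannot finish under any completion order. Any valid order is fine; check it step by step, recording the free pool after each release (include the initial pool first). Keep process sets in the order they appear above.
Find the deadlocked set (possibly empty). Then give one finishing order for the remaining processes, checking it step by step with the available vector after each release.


The deadlocked set is empty.
Key observation: T_d fits the free pool immediately, and its release cascades until everyone finishes.
The rest can finish in the order T_d, T_a, T_i, T_c, T_e, T_h, T_f. Step-by-step check:
  pool = (0, 1, 0)
  run T_d (needs (0, 0, 0), free (0, 1, 0)); after release of (3, 1, 0) the pool is (3, 2, 0)
  run T_a (needs (1, 2, 0), free (3, 2, 0)); after release of (3, 0, 0) the pool is (6, 2, 0)
  run T_i (needs (3, 0, 0), free (6, 2, 0)); after release of (1, 1, 3) the pool is (7, 3, 3)
  run T_c (needs (7, 2, 2), free (7, 3, 3)); after release of (0, 1, 2) the pool is (7, 4, 5)
  run T_e (needs (1, 4, 5), free (7, 4, 5)); after release of (0, 3, 1) the pool is (7, 7, 6)
  run T_h (needs (2, 7, 4), free (7, 7, 6)); after release of (1, 0, 2) the pool is (8, 7, 8)
  run T_f (needs (8, 6, 8), free (8, 7, 8)); after release of (1, 1, 2) the pool is (9, 8, 10)


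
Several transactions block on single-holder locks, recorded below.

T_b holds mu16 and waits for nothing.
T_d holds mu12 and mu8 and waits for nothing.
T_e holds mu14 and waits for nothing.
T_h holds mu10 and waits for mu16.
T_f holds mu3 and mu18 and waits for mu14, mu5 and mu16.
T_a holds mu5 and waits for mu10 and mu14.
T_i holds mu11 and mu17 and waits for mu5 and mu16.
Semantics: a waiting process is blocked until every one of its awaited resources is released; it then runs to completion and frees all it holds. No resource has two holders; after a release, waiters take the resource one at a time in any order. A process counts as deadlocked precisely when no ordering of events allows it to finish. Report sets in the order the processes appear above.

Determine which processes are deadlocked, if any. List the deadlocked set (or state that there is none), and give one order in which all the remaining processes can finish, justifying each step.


Nothing here is deadlocked.
Key observation: the waits form no ring: some process can always run, and its releases unblock the others one by one.
The rest can finish in the order T_b, T_h, T_d, T_e, T_a, T_f, T_i.
Step-by-step check:
  run T_b (it waits on nothing); releases mu16
  run T_h (all its waits — mu16 — are resolved); releases mu10
  run T_d (it waits on nothing); releases mu12 and mu8
  run T_e (it waits on nothing); releases mu14
  run T_a (all its waits — mu10 and mu14 — are resolved); releases mu5
  run T_f (all its waits — mu14, mu5 and mu16 — are resolved); releases mu3 and mu18
  run T_i (all its waits — mu5 and mu16 — are resolved); releases mu11 and mu17


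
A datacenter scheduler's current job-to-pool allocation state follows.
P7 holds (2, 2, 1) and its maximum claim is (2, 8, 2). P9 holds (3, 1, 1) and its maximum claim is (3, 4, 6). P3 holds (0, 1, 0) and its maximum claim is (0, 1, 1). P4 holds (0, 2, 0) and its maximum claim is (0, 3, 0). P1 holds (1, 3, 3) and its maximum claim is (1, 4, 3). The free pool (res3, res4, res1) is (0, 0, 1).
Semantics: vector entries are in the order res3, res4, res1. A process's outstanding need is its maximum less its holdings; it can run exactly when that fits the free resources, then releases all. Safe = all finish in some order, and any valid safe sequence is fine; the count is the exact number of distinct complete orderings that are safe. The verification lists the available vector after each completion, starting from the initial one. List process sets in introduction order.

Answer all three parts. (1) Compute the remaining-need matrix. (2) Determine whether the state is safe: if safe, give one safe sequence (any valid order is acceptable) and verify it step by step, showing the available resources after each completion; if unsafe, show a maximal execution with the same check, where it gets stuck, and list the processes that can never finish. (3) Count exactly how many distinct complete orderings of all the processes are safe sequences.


(1) Outstanding need per process (order res3, res4, res1):
  P7: (0, 6, 1)
  P9: (0, 3, 5)
  P3: (0, 0, 1)
  P4: (0, 1, 0)
  P1: (0, 1, 0)
(2) SAFE. One safe sequence: P3, P1, P4, P7, P9.
Key observation: P3 is the earliest step where a requested resource binds exactly: need (0, 0, 1), pool (0, 0, 1) at its turn.
Step-by-step check:
  pool = (0, 0, 1)
  P3: need (0, 0, 1) fits (0, 0, 1); releases (0, 1, 0), pool now (0, 1, 1)
  P1: need (0, 1, 0) fits (0, 1, 1); releases (1, 3, 3), pool now (1, 4, 4)
  P4: need (0, 1, 0) fits (1, 4, 4); releases (0, 2, 0), pool now (1, 6, 4)
  P7: need (0, 6, 1) fits (1, 6, 4); releases (2, 2, 1), pool now (3, 8, 5)
  P9: need (0, 3, 5) fits (3, 8, 5); releases (3, 1, 1), pool now (6, 9, 6)
(3) The exact count: 2 of the possible complete orderings are safe sequences.


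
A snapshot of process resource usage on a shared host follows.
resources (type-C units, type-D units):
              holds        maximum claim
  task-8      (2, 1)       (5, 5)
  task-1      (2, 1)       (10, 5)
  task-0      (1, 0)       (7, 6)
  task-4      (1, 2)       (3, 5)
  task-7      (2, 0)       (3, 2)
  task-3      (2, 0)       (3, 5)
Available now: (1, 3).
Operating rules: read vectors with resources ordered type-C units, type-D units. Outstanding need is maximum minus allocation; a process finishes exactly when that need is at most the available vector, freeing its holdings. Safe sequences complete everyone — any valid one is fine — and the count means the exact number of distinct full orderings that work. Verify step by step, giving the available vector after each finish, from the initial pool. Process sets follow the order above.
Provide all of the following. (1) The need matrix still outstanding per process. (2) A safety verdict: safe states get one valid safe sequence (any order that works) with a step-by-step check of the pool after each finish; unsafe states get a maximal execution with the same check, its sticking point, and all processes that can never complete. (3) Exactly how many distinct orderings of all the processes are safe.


(1) Remaining need (order type-C units, type-D units):
  task-8: (3, 4)
  task-1: (8, 4)
  task-0: (6, 6)
  task-4: (2, 3)
  task-7: (1, 2)
  task-3: (1, 5)
(2) SAFE. One safe sequence: task-7, task-4, task-8, task-3, task-1, task-0.
Key observation: the first exact fit in this order is task-7 — it needs (1, 2) with (1, 3) free, meeting a requested resource to the last unit.
Verifying each step:
  pool = (1, 3)
  run task-7 (needs (1, 2), free (1, 3)); after release of (2, 0) the pool is (3, 3)
  run task-4 (needs (2, 3), free (3, 3)); after release of (1, 2) the pool is (4, 5)
  run task-8 (needs (3, 4), free (4, 5)); after release of (2, 1) the pool is (6, 6)
  run task-3 (needs (1, 5), free (6, 6)); after release of (2, 0) the pool is (8, 6)
  run task-1 (needs (8, 4), free (8, 6)); after release of (2, 1) the pool is (10, 7)
  run task-0 (needs (6, 6), free (10, 7)); after release of (1, 0) the pool is (11, 7)
(3) The exact count: 5 of the possible complete orderings are safe sequences.


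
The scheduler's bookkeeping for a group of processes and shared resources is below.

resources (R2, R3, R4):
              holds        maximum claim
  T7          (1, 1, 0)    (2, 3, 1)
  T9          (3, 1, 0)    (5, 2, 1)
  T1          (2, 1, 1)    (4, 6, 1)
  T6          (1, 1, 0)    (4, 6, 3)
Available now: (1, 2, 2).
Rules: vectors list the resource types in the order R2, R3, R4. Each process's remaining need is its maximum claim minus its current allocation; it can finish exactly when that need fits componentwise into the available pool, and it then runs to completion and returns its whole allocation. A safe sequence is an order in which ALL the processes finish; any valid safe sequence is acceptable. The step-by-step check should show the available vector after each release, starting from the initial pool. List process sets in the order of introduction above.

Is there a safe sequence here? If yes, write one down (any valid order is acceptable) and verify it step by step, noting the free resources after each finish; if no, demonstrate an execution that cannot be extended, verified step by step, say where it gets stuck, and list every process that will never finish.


The state is UNSAFE.
Key observation: R3 is the bottleneck — with T7, T9 done the pool holds (5, 4, 2), short of every remaining need.
A maximal execution: T7, T9 — then nothing else fits. Step-by-step check:
  pool = (1, 2, 2)
  T7 needs (1, 2, 1) <= (1, 2, 2) -> finishes; pool += (1, 1, 0) = (2, 3, 2)
  T9 needs (2, 1, 1) <= (2, 3, 2) -> finishes; pool += (3, 1, 0) = (5, 4, 2)
  T1 cannot run: need (2, 5, 0) vs free (5, 4, 2) (insufficient R3)
  T6 cannot run: need (3, 5, 3) vs free (5, 4, 2) (insufficient R3 and R4)
Permanently blocked: T1 and T6.


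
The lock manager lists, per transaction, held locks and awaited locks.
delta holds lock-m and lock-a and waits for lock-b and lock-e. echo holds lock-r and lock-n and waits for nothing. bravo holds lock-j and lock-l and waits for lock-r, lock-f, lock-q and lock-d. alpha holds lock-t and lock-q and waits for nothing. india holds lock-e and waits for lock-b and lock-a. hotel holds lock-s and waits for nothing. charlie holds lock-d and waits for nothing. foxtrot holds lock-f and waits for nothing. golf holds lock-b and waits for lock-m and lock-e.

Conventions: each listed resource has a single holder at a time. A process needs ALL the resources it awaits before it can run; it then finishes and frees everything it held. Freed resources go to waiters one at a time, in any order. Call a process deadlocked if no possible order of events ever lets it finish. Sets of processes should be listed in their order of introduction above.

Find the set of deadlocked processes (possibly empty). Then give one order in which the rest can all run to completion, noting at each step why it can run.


The deadlocked set is delta, india and golf.
Key observation: the knot is the closed ring of waits delta -> india -> delta; golf is caught in further circular waits.
A valid finishing order for the others: echo, alpha, hotel, foxtrot, charlie, bravo.
Walking it through:
  echo waits on nothing -> runs at once and releases lock-r and lock-n
  alpha waits on nothing -> runs at once and releases lock-t and lock-q
  hotel waits on nothing -> runs at once and releases lock-s
  foxtrot waits on nothing -> runs at once and releases lock-f
  charlie waits on nothing -> runs at once and releases lock-d
  run bravo (all its waits — lock-r, lock-f, lock-q and lock-d — are resolved); releases lock-j and lock-l


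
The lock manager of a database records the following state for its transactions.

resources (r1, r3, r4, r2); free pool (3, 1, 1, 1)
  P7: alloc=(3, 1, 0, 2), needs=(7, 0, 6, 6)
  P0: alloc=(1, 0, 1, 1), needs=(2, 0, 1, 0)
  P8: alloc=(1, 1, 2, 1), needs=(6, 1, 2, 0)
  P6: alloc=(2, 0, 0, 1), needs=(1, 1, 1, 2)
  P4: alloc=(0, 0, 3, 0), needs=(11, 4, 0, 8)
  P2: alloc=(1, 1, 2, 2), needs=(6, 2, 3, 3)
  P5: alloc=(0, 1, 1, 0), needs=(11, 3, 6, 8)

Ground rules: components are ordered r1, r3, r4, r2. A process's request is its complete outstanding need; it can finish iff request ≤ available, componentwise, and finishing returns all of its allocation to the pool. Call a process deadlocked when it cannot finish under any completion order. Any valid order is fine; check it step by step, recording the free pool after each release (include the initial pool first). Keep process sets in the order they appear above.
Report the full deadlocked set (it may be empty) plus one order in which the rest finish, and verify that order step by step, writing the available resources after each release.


The deadlocked set is empty.
Key observation: there is always a runnable process — P0 first — so the state unwinds completely.
One completion order for the rest: P0, P6, P8, P2, P7, P5, P4. Check, step by step:
  pool = (3, 1, 1, 1)
  P0 needs (2, 0, 1, 0) <= (3, 1, 1, 1) -> finishes; pool += (1, 0, 1, 1) = (4, 1, 2, 2)
  P6 needs (1, 1, 1, 2) <= (4, 1, 2, 2) -> finishes; pool += (2, 0, 0, 1) = (6, 1, 2, 3)
  P8 needs (6, 1, 2, 0) <= (6, 1, 2, 3) -> finishes; pool += (1, 1, 2, 1) = (7, 2, 4, 4)
  P2 needs (6, 2, 3, 3) <= (7, 2, 4, 4) -> finishes; pool += (1, 1, 2, 2) = (8, 3, 6, 6)
  P7 needs (7, 0, 6, 6) <= (8, 3, 6, 6) -> finishes; pool += (3, 1, 0, 2) = (11, 4, 6, 8)
  P5 needs (11, 3, 6, 8) <= (11, 4, 6, 8) -> finishes; pool += (0, 1, 1, 0) = (11, 5, 7, 8)
  P4 needs (11, 4, 0, 8) <= (11, 5, 7, 8) -> finishes; pool += (0, 0, 3, 0) = (11, 5, 10, 8)


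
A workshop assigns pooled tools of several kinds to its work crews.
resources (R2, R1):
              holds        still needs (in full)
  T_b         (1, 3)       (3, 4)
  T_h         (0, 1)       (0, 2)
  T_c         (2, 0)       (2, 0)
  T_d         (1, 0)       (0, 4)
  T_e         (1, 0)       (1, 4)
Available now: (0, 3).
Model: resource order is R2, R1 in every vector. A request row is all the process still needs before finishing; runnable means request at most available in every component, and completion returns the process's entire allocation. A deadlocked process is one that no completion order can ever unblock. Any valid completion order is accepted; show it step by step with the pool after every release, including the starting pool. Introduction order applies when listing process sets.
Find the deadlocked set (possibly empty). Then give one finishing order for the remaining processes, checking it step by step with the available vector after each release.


Nothing here is deadlocked.
Key observation: the pool covers T_h at once, and every later process fits after earlier releases.
A valid finishing order for the others: T_h, T_d, T_e, T_c, T_b. Check, step by step:
  pool = (0, 3)
  T_h: need (0, 2) fits (0, 3); releases (0, 1), pool now (0, 4)
  T_d: need (0, 4) fits (0, 4); releases (1, 0), pool now (1, 4)
  T_e: need (1, 4) fits (1, 4); releases (1, 0), pool now (2, 4)
  T_c: need (2, 0) fits (2, 4); releases (2, 0), pool now (4, 4)
  T_b: need (3, 4) fits (4, 4); releases (1, 3), pool now (5, 7)


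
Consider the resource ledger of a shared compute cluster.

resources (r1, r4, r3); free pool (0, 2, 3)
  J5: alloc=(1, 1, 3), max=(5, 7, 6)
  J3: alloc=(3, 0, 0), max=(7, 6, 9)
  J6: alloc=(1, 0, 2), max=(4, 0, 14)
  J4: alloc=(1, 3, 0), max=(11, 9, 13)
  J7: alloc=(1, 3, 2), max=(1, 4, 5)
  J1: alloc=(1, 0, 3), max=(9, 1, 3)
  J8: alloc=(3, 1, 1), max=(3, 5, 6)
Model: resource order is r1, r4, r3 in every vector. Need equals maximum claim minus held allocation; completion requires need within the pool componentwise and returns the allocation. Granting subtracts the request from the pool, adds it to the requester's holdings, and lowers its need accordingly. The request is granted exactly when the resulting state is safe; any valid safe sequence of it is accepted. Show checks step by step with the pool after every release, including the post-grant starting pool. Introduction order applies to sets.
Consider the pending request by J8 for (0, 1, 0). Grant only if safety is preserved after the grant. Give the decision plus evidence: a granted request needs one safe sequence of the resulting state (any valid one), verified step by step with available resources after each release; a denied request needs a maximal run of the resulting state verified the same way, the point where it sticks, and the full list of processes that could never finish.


GRANT. The post-grant state is safe; one safe sequence: J7, J8, J5, J3, J1, J6, J4.
Key observation: the grant leaves (0, 1, 3) free — enough for J7, whose release restarts the cascade.
Verifying the post-grant state step by step:
  pool = (0, 1, 3)
  run J7 (needs (0, 1, 3), free (0, 1, 3)); after release of (1, 3, 2) the pool is (1, 4, 5)
  run J8 (needs (0, 3, 5), free (1, 4, 5)); after release of (3, 2, 1) the pool is (4, 6, 6)
  run J5 (needs (4, 6, 3), free (4, 6, 6)); after release of (1, 1, 3) the pool is (5, 7, 9)
  run J3 (needs (4, 6, 9), free (5, 7, 9)); after release of (3, 0, 0) the pool is (8, 7, 9)
  run J1 (needs (8, 1, 0), free (8, 7, 9)); after release of (1, 0, 3) the pool is (9, 7, 12)
  run J6 (needs (3, 0, 12), free (9, 7, 12)); after release of (1, 0, 2) the pool is (10, 7, 14)
  run J4 (needs (10, 6, 13), free (10, 7, 14)); after release of (1, 3, 0) the pool is (11, 10, 14)


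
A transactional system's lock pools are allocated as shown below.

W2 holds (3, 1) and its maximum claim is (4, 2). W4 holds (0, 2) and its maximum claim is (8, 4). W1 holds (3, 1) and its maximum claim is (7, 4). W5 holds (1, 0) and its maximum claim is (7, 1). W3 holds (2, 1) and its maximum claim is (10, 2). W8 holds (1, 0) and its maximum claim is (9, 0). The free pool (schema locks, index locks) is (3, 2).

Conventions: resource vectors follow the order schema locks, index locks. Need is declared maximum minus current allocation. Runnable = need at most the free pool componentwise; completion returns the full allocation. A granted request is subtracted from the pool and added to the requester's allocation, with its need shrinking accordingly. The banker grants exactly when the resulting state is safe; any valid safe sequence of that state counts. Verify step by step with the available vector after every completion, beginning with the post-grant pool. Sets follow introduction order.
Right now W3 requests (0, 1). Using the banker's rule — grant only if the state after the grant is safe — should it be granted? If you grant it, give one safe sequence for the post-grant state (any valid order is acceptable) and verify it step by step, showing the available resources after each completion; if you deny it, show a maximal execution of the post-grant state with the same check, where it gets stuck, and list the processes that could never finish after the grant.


DENY — the pretend-granted state is unsafe.
Key observation: after W2, W5 the pool peaks at (7, 2), and each blocked process is short somewhere: W4 on schema locks; W1 on index locks; W3 on schema locks; W8 on schema locks.
On the post-grant state, W2, W5 is a maximal run — nothing extends it. Walking it through:
  pool = (3, 1)
  W2 needs (1, 1) <= (3, 1) -> finishes; pool += (3, 1) = (6, 2)
  W5 needs (6, 1) <= (6, 2) -> finishes; pool += (1, 0) = (7, 2)
  W4 cannot run: need (8, 2) vs free (7, 2) (insufficient schema locks)
  W1 cannot run: need (4, 3) vs free (7, 2) (insufficient index locks)
  W3 cannot run: need (8, 0) vs free (7, 2) (insufficient schema locks)
  W8 cannot run: need (8, 0) vs free (7, 2) (insufficient schema locks)
Processes that could never finish after the grant: W4, W1, W3 and W8.
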